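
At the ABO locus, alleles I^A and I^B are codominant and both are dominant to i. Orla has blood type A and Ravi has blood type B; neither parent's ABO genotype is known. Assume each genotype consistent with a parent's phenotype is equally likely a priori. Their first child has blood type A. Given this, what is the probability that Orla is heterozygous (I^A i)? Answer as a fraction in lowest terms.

Possible genotypes: Orla ∈ {I^A I^A, I^A i}; Ravi ∈ {I^B I^B, I^B i}.
Weight each parental genotype pair by prior × P(type-A child):
  I^A I^A × I^B i: posterior weight 2/3.
  I^A i × I^B i: posterior weight 1/3.
Sum the posterior weight over pairs where Orla is I^A i: 1/3.

1/3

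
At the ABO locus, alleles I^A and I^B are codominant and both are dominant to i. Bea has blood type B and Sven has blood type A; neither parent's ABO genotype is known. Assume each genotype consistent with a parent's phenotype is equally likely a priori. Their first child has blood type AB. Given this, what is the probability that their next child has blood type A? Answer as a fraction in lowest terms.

5/36

Possible genotypes: Bea ∈ {I^B I^B, I^B i}; Sven ∈ {I^A I^A, I^A i}.
Weight each parental genotype pair by prior × P(type-AB child):
  I^B I^B × I^A I^A: posterior weight 4/9; P(next child type A) = 0.
  I^B I^B × I^A i: posterior weight 2/9; P(next child type A) = 0.
  I^B i × I^A I^A: posterior weight 2/9; P(next child type A) = 1/2.
  I^B i × I^A i: posterior weight 1/9; P(next child type A) = 1/4.
Weighted sum = 5/36.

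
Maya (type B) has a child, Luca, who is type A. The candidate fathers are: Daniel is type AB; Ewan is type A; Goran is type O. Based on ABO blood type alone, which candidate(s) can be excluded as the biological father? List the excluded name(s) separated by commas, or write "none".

Goran

A candidate is excluded only if no genotype consistent with his phenotype could produce a type A child with a type B mother.
Goran (type O): no genotype consistent with that phenotype can produce a type-A child with a type-B mother.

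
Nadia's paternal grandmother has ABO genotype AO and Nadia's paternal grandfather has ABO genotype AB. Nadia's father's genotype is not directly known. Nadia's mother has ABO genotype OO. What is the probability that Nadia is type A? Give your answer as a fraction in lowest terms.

Nadia's father's ABO genotype from AO × AB: 1/4 AA, 1/4 AB, 1/4 AO, 1/4 BO.
Crossing each possibility with the mother OO and summing P(type A): 1/4·1 + 1/4·1/2 + 1/4·1/2 + 1/4·0 = 1/2.

1/2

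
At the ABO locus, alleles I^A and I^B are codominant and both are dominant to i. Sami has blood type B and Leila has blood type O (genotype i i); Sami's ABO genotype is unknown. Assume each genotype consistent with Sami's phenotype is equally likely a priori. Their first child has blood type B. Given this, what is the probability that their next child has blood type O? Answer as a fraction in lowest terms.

Possible genotypes: Sami ∈ {I^B I^B, I^B i}; Leila ∈ {i i}.
Weight each parental genotype pair by prior × P(type-B child):
  I^B I^B × i i: posterior weight 2/3; P(next child type O) = 0.
  I^B i × i i: posterior weight 1/3; P(next child type O) = 1/2.
Weighted sum = 1/6.

1/6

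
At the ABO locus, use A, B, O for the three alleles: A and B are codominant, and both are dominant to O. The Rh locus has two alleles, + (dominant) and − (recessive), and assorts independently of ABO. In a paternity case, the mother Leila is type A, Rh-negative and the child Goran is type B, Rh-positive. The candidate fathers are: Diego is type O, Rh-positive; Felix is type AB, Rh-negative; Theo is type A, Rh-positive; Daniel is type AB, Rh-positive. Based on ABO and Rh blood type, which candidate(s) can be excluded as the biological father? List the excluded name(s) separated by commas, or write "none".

A candidate is excluded only if no genotype consistent with his phenotype could produce a type B, Rh-positive child with a type A, Rh-negative mother.
Diego (type O, Rh+): no genotype consistent with that phenotype can produce a type-B Rh+ child with a type-A mother.
Felix (type AB, Rh-): no genotype consistent with that phenotype can produce a type-B Rh+ child with a type-A mother.
Theo (type A, Rh+): no genotype consistent with that phenotype can produce a type-B Rh+ child with a type-A mother.

Diego, Felix, Theo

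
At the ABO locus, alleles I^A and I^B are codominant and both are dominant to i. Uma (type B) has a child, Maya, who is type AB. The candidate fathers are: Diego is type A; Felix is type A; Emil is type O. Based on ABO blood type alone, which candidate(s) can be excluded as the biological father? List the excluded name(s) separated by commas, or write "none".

A candidate is excluded only if no genotype consistent with his phenotype could produce a type AB child with a type B mother.
Emil (type O): no genotype consistent with that phenotype can produce a type-AB child with a type-B mother.

Emil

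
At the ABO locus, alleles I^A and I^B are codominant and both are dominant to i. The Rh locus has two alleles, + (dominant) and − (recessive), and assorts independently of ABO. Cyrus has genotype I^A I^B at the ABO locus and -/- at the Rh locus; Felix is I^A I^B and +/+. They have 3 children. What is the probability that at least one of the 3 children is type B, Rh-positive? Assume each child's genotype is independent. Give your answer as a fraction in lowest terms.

37/64

ABO cross I^A I^B × I^A I^B → 1/4 A, 1/4 B, 1/2 AB.
Rh cross -/- × +/+ → 1 Rh+; so P(type B, Rh-positive) = 1/4 × 1 = 1/4 per child.
P(none) = (3/4)^3 = 27/64; P(at least one) = 1 − 27/64 = 37/64.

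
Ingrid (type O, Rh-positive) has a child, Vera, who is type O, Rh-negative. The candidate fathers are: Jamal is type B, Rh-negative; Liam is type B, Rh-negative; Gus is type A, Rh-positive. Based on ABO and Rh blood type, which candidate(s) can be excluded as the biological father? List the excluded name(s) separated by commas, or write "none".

none

A candidate is excluded only if no genotype consistent with his phenotype could produce a type O, Rh-negative child with a type O, Rh-positive mother.
Every candidate has at least one consistent genotype combination, so none can be excluded.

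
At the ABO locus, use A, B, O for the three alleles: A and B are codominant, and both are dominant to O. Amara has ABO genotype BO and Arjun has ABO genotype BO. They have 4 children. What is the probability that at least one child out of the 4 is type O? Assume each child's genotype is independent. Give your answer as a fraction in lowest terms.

ABO cross BO × BO → 1/4 O, 3/4 B.
So P(type O) = 1/4 per child.
P(none) = (3/4)^4 = 81/256; P(at least one) = 1 − 81/256 = 175/256.

175/256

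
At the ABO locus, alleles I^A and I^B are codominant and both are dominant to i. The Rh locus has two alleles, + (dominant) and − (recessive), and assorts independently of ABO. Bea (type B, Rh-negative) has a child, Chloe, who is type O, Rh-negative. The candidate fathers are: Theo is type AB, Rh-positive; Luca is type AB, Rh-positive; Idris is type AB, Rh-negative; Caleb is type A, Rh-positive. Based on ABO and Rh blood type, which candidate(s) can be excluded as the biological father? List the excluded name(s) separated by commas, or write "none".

Theo, Luca, Idris

A candidate is excluded only if no genotype consistent with his phenotype could produce a type O, Rh-negative child with a type B, Rh-negative mother.
Theo (type AB, Rh+): no genotype consistent with that phenotype can produce a type-O Rh- child with a type-B mother.
Luca (type AB, Rh+): no genotype consistent with that phenotype can produce a type-O Rh- child with a type-B mother.
Idris (type AB, Rh-): no genotype consistent with that phenotype can produce a type-O Rh- child with a type-B mother.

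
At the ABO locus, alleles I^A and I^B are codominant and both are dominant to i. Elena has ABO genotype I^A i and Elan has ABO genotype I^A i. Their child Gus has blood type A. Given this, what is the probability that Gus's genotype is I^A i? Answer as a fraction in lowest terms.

2/3

Cross I^A i × I^A i → 1/4 I^A I^A, 1/2 I^A i, 1/4 i i.
Type-A genotypes among offspring: I^A I^A (1/4), I^A i (1/2); total 3/4.
P(I^A i | type A) = (1/2) / (3/4) = 2/3.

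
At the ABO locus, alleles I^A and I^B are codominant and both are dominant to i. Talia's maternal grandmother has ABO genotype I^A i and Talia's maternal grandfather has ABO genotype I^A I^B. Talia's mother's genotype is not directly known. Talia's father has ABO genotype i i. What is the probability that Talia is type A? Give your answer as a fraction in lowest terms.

Talia's mother's ABO genotype from I^A i × I^A I^B: 1/4 I^A I^A, 1/4 I^A I^B, 1/4 I^A i, 1/4 I^B i.
Crossing each possibility with the father i i and summing P(type A): 1/4·1 + 1/4·1/2 + 1/4·1/2 + 1/4·0 = 1/2.

1/2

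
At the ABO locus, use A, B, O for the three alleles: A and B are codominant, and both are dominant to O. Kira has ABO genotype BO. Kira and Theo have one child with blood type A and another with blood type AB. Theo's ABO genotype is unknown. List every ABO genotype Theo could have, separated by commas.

For each candidate genotype of Theo, check whether crossing it with BO can produce every observed child phenotype.
  AA → possible child types {A, AB} ✓
  AB → possible child types {A, B, AB} ✓
  AO → possible child types {O, A, B, AB} ✓
  BB → possible child types {B} ✗
  BO → possible child types {O, B} ✗
  OO → possible child types {O, B} ✗

AA, AB, AO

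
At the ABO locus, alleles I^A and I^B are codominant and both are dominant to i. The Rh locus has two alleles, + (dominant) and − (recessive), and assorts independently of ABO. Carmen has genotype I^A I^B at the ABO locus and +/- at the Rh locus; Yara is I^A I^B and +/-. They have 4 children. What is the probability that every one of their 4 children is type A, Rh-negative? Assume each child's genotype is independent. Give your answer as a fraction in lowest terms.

ABO cross I^A I^B × I^A I^B → 1/4 A, 1/4 B, 1/2 AB.
Rh cross +/- × +/- → 3/4 Rh+, 1/4 Rh-; so P(type A, Rh-negative) = 1/4 × 1/4 = 1/16 per child.
All 4 independent: (1/16)^4 = 1/65536.

1/65536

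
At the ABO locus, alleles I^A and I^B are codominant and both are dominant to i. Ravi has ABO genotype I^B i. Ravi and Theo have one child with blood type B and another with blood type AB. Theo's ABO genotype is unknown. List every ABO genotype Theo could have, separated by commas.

For each candidate genotype of Theo, check whether crossing it with I^B i can produce every observed child phenotype.
  I^A I^A → possible child types {A, AB} ✗
  I^A I^B → possible child types {A, B, AB} ✓
  I^A i → possible child types {O, A, B, AB} ✓
  I^B I^B → possible child types {B} ✗
  I^B i → possible child types {O, B} ✗
  i i → possible child types {O, B} ✗

I^A I^B, I^A i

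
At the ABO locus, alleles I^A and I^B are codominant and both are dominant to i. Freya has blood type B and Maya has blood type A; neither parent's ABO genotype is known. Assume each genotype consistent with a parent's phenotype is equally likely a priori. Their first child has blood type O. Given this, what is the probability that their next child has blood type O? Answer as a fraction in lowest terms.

1/4

Possible genotypes: Freya ∈ {I^B I^B, I^B i}; Maya ∈ {I^A I^A, I^A i}.
Weight each parental genotype pair by prior × P(type-O child):
  I^B i × I^A i: posterior weight 1; P(next child type O) = 1/4.
Weighted sum = 1/4.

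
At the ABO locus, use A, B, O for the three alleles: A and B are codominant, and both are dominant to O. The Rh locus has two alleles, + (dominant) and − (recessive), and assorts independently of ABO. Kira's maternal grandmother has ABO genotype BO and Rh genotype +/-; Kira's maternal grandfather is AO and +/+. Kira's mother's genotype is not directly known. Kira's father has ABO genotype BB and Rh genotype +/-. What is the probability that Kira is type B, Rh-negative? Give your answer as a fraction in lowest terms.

3/32

Kira's mother's ABO genotype from BO × AO: 1/4 AB, 1/4 AO, 1/4 BO, 1/4 OO.
Crossing each possibility with the father BB and summing P(type B): 1/4·1/2 + 1/4·1/2 + 1/4·1 + 1/4·1 = 3/4.
Similarly for Rh via the mother's Rh distribution: P(Rh-) = 1/8.
Independent loci: 3/4 × 1/8 = 3/32.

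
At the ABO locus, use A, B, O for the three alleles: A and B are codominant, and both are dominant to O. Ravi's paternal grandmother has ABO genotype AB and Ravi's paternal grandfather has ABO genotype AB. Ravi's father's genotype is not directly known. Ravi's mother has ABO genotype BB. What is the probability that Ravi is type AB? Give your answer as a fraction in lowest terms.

1/2

Ravi's father's ABO genotype from AB × AB: 1/4 AA, 1/2 AB, 1/4 BB.
Crossing each possibility with the mother BB and summing P(type AB): 1/4·1 + 1/2·1/2 + 1/4·0 = 1/2.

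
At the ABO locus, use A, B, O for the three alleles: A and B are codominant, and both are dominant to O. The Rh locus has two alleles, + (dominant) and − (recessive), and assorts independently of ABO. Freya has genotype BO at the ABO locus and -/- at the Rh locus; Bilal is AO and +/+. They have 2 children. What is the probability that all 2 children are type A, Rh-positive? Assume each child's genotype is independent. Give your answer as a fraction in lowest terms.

1/16

ABO cross BO × AO → 1/4 O, 1/4 A, 1/4 B, 1/4 AB.
Rh cross -/- × +/+ → 1 Rh+; so P(type A, Rh-positive) = 1/4 × 1 = 1/4 per child.
All 2 independent: (1/4)^2 = 1/16.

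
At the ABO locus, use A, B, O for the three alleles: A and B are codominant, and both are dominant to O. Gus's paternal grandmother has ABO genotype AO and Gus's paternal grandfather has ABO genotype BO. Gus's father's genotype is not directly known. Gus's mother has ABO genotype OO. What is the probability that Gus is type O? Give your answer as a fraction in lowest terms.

Gus's father's ABO genotype from AO × BO: 1/4 AB, 1/4 AO, 1/4 BO, 1/4 OO.
Crossing each possibility with the mother OO and summing P(type O): 1/4·0 + 1/4·1/2 + 1/4·1/2 + 1/4·1 = 1/2.

1/2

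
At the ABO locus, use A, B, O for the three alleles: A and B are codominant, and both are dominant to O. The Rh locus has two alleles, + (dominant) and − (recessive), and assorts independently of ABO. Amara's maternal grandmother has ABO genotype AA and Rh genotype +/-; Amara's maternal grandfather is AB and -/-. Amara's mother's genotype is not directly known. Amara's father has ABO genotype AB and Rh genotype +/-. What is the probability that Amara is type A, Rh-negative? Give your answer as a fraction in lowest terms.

Amara's mother's ABO genotype from AA × AB: 1/2 AA, 1/2 AB.
Crossing each possibility with the father AB and summing P(type A): 1/2·1/2 + 1/2·1/4 = 3/8.
Similarly for Rh via the mother's Rh distribution: P(Rh-) = 3/8.
Independent loci: 3/8 × 3/8 = 9/64.

9/64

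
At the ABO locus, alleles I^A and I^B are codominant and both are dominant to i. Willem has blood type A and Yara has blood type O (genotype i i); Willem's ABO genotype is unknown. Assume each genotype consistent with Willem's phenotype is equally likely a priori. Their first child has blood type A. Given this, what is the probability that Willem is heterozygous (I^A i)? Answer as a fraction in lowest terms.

Possible genotypes: Willem ∈ {I^A I^A, I^A i}; Yara ∈ {i i}.
Weight each parental genotype pair by prior × P(type-A child):
  I^A I^A × i i: posterior weight 2/3.
  I^A i × i i: posterior weight 1/3.
Sum the posterior weight over pairs where Willem is I^A i: 1/3.

1/3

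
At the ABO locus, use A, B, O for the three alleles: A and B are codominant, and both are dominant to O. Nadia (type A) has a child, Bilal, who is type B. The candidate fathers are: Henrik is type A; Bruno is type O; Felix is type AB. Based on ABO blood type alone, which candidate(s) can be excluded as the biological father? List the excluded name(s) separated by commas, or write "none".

A candidate is excluded only if no genotype consistent with his phenotype could produce a type B child with a type A mother.
Henrik (type A): no genotype consistent with that phenotype can produce a type-B child with a type-A mother.
Bruno (type O): no genotype consistent with that phenotype can produce a type-B child with a type-A mother.

Henrik, Bruno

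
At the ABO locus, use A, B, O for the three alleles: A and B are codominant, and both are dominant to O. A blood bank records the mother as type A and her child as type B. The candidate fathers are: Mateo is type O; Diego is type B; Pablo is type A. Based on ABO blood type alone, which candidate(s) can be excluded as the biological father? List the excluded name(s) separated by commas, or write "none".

Mateo, Pablo

A candidate is excluded only if no genotype consistent with his phenotype could produce a type B child with a type A mother.
Mateo (type O): no genotype consistent with that phenotype can produce a type-B child with a type-A mother.
Pablo (type A): no genotype consistent with that phenotype can produce a type-B child with a type-A mother.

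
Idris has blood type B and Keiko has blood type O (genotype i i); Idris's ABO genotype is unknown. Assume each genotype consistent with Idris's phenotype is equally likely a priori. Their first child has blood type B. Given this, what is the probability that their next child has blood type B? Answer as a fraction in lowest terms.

5/6

Possible genotypes: Idris ∈ {I^B I^B, I^B i}; Keiko ∈ {i i}.
Weight each parental genotype pair by prior × P(type-B child):
  I^B I^B × i i: posterior weight 2/3; P(next child type B) = 1.
  I^B i × i i: posterior weight 1/3; P(next child type B) = 1/2.
Weighted sum = 5/6.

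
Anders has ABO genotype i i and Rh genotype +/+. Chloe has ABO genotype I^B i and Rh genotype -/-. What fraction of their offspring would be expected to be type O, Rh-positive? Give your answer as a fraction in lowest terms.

ABO cross i i × I^B i → offspring phenotypes: 1/2 O, 1/2 B.
Rh cross +/+ × -/- → 1 Rh+.
Independent loci: P(type O, Rh-positive) = 1/2 × 1 = 1/2.

1/2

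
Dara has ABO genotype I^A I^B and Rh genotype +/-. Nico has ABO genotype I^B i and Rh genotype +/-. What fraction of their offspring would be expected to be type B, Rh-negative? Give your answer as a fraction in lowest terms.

ABO cross I^A I^B × I^B i → offspring phenotypes: 1/4 A, 1/2 B, 1/4 AB.
Rh cross +/- × +/- → 3/4 Rh+, 1/4 Rh-.
Independent loci: P(type B, Rh-negative) = 1/2 × 1/4 = 1/8.

1/8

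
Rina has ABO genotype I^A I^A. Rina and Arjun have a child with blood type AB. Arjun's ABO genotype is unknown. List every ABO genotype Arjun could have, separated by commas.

I^A I^B, I^B I^B, I^B i

For each candidate genotype of Arjun, check whether crossing it with I^A I^A can produce every observed child phenotype.
  I^A I^A → possible child types {A} ✗
  I^A I^B → possible child types {A, AB} ✓
  I^A i → possible child types {A} ✗
  I^B I^B → possible child types {AB} ✓
  I^B i → possible child types {A, AB} ✓
  i i → possible child types {A} ✗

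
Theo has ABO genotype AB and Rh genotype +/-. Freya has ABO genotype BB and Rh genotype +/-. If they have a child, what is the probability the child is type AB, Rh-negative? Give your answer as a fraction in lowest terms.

ABO cross AB × BB → offspring phenotypes: 1/2 B, 1/2 AB.
Rh cross +/- × +/- → 3/4 Rh+, 1/4 Rh-.
Independent loci: P(type AB, Rh-negative) = 1/2 × 1/4 = 1/8.

1/8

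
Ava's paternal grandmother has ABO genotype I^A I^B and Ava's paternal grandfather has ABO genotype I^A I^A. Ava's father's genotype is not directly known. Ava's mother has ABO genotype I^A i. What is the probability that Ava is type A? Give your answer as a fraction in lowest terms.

Ava's father's ABO genotype from I^A I^B × I^A I^A: 1/2 I^A I^A, 1/2 I^A I^B.
Crossing each possibility with the mother I^A i and summing P(type A): 1/2·1 + 1/2·1/2 = 3/4.

3/4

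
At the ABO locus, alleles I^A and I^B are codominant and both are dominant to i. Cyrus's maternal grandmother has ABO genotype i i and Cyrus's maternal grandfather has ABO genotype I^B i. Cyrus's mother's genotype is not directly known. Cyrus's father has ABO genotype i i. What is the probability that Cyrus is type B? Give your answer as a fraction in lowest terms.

Cyrus's mother's ABO genotype from i i × I^B i: 1/2 I^B i, 1/2 i i.
Crossing each possibility with the father i i and summing P(type B): 1/2·1/2 + 1/2·0 = 1/4.

1/4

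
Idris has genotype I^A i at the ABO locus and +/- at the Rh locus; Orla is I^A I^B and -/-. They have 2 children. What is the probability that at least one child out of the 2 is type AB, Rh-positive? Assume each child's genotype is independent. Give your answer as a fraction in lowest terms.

15/64

ABO cross I^A i × I^A I^B → 1/2 A, 1/4 B, 1/4 AB.
Rh cross +/- × -/- → 1/2 Rh+, 1/2 Rh-; so P(type AB, Rh-positive) = 1/4 × 1/2 = 1/8 per child.
P(none) = (7/8)^2 = 49/64; P(at least one) = 1 − 49/64 = 15/64.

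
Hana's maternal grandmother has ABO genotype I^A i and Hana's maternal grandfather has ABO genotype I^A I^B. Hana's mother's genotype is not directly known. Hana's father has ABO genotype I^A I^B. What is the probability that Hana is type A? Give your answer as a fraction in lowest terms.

3/8

Hana's mother's ABO genotype from I^A i × I^A I^B: 1/4 I^A I^A, 1/4 I^A I^B, 1/4 I^A i, 1/4 I^B i.
Crossing each possibility with the father I^A I^B and summing P(type A): 1/4·1/2 + 1/4·1/4 + 1/4·1/2 + 1/4·1/4 = 3/8.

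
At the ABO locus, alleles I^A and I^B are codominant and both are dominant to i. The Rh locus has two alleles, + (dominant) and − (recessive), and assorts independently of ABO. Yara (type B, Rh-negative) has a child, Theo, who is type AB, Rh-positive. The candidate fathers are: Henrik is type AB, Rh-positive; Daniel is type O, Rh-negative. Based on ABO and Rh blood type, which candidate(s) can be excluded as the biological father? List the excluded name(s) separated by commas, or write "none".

A candidate is excluded only if no genotype consistent with his phenotype could produce a type AB, Rh-positive child with a type B, Rh-negative mother.
Daniel (type O, Rh-): no genotype consistent with that phenotype can produce a type-AB Rh+ child with a type-B mother.

Daniel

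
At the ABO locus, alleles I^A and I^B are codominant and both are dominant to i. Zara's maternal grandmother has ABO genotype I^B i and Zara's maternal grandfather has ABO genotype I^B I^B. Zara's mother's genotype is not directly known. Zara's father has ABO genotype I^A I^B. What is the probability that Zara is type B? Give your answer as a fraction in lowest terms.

1/2

Zara's mother's ABO genotype from I^B i × I^B I^B: 1/2 I^B I^B, 1/2 I^B i.
Crossing each possibility with the father I^A I^B and summing P(type B): 1/2·1/2 + 1/2·1/2 = 1/2.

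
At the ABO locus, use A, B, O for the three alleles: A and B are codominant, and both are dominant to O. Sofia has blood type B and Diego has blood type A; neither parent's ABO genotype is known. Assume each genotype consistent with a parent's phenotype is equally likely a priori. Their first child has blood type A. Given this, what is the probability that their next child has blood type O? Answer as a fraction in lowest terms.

1/12

Possible genotypes: Sofia ∈ {BB, BO}; Diego ∈ {AA, AO}.
Weight each parental genotype pair by prior × P(type-A child):
  BO × AA: posterior weight 2/3; P(next child type O) = 0.
  BO × AO: posterior weight 1/3; P(next child type O) = 1/4.
Weighted sum = 1/12.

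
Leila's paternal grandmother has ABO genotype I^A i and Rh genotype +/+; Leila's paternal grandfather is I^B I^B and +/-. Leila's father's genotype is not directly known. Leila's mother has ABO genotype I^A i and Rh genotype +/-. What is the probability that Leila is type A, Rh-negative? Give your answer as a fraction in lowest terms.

Leila's father's ABO genotype from I^A i × I^B I^B: 1/2 I^A I^B, 1/2 I^B i.
Crossing each possibility with the mother I^A i and summing P(type A): 1/2·1/2 + 1/2·1/4 = 3/8.
Similarly for Rh via the father's Rh distribution: P(Rh-) = 1/8.
Independent loci: 3/8 × 1/8 = 3/64.

3/64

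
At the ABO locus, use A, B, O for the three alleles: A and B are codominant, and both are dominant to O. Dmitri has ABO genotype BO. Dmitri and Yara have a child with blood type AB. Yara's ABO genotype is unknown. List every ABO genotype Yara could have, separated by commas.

AA, AB, AO

For each candidate genotype of Yara, check whether crossing it with BO can produce every observed child phenotype.
  AA → possible child types {A, AB} ✓
  AB → possible child types {A, B, AB} ✓
  AO → possible child types {O, A, B, AB} ✓
  BB → possible child types {B} ✗
  BO → possible child types {O, B} ✗
  OO → possible child types {O, B} ✗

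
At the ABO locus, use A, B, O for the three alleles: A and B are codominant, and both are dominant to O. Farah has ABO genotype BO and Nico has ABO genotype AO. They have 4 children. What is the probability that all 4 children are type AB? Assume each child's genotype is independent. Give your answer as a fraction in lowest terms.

1/256

ABO cross BO × AO → 1/4 O, 1/4 A, 1/4 B, 1/4 AB.
So P(type AB) = 1/4 per child.
All 4 independent: (1/4)^4 = 1/256.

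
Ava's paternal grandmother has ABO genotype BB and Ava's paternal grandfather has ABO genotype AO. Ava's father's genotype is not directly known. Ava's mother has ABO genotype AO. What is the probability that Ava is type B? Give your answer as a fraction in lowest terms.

Ava's father's ABO genotype from BB × AO: 1/2 AB, 1/2 BO.
Crossing each possibility with the mother AO and summing P(type B): 1/2·1/4 + 1/2·1/4 = 1/4.

1/4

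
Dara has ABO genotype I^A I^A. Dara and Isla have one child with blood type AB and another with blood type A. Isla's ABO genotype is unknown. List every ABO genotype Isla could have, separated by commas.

For each candidate genotype of Isla, check whether crossing it with I^A I^A can produce every observed child phenotype.
  I^A I^A → possible child types {A} ✗
  I^A I^B → possible child types {A, AB} ✓
  I^A i → possible child types {A} ✗
  I^B I^B → possible child types {AB} ✗
  I^B i → possible child types {A, AB} ✓
  i i → possible child types {A} ✗

I^A I^B, I^B i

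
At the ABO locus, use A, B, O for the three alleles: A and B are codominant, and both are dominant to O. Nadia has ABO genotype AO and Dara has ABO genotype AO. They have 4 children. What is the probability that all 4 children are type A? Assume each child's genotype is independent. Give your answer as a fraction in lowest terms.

81/256

ABO cross AO × AO → 1/4 O, 3/4 A.
So P(type A) = 3/4 per child.
All 4 independent: (3/4)^4 = 81/256.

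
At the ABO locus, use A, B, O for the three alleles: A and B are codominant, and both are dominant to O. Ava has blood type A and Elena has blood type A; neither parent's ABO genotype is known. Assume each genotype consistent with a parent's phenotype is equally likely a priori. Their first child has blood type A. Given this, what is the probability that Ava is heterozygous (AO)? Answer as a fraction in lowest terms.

Possible genotypes: Ava ∈ {AA, AO}; Elena ∈ {AA, AO}.
Weight each parental genotype pair by prior × P(type-A child):
  AA × AA: posterior weight 4/15.
  AA × AO: posterior weight 4/15.
  AO × AA: posterior weight 4/15.
  AO × AO: posterior weight 1/5.
Sum the posterior weight over pairs where Ava is AO: 7/15.

7/15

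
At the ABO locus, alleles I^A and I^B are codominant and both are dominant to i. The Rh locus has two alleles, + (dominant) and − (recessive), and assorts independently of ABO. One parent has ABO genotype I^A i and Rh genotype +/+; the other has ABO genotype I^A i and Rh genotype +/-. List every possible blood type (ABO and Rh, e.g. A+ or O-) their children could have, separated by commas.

O+, A+

Gametes from I^A i × I^A i give offspring ABO genotypes I^A I^A, I^A i, i i, i.e. phenotypes O, A.
Rh cross +/+ × +/- → phenotypes Rh+.
Combining independently: O+, A+.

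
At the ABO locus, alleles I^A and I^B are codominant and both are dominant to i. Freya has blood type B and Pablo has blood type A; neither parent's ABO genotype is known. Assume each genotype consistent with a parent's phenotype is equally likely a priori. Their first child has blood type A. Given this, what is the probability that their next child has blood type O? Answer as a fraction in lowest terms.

Possible genotypes: Freya ∈ {I^B I^B, I^B i}; Pablo ∈ {I^A I^A, I^A i}.
Weight each parental genotype pair by prior × P(type-A child):
  I^B i × I^A I^A: posterior weight 2/3; P(next child type O) = 0.
  I^B i × I^A i: posterior weight 1/3; P(next child type O) = 1/4.
Weighted sum = 1/12.

1/12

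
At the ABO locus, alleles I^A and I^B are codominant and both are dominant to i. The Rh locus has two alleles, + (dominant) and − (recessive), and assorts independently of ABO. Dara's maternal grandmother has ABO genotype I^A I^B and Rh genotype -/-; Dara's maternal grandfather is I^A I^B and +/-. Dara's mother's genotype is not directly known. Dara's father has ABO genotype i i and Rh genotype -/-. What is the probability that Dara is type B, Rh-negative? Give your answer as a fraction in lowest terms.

3/8

Dara's mother's ABO genotype from I^A I^B × I^A I^B: 1/4 I^A I^A, 1/2 I^A I^B, 1/4 I^B I^B.
Crossing each possibility with the father i i and summing P(type B): 1/4·0 + 1/2·1/2 + 1/4·1 = 1/2.
Similarly for Rh via the mother's Rh distribution: P(Rh-) = 3/4.
Independent loci: 1/2 × 3/4 = 3/8.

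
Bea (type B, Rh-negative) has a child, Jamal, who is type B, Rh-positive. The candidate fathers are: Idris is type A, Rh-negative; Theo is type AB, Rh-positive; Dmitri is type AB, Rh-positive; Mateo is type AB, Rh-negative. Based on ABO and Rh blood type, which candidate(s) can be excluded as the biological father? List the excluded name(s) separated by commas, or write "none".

A candidate is excluded only if no genotype consistent with his phenotype could produce a type B, Rh-positive child with a type B, Rh-negative mother.
Idris (type A, Rh-): no genotype consistent with that phenotype can produce a type-B Rh+ child with a type-B mother.
Mateo (type AB, Rh-): no genotype consistent with that phenotype can produce a type-B Rh+ child with a type-B mother.

Idris, Mateo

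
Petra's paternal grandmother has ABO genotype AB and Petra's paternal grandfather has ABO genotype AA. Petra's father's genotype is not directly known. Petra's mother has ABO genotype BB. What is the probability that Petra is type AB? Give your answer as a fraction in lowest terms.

Petra's father's ABO genotype from AB × AA: 1/2 AA, 1/2 AB.
Crossing each possibility with the mother BB and summing P(type AB): 1/2·1 + 1/2·1/2 = 3/4.

3/4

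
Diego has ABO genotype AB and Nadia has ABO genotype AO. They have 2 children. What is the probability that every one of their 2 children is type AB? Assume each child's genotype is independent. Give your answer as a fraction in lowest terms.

ABO cross AB × AO → 1/2 A, 1/4 B, 1/4 AB.
So P(type AB) = 1/4 per child.
All 2 independent: (1/4)^2 = 1/16.

1/16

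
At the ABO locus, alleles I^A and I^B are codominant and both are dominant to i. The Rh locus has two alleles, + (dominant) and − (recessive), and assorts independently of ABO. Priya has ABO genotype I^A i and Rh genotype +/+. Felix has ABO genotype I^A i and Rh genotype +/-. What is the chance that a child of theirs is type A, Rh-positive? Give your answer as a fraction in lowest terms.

3/4

ABO cross I^A i × I^A i → offspring phenotypes: 1/4 O, 3/4 A.
Rh cross +/+ × +/- → 1 Rh+.
Independent loci: P(type A, Rh-positive) = 3/4 × 1 = 3/4.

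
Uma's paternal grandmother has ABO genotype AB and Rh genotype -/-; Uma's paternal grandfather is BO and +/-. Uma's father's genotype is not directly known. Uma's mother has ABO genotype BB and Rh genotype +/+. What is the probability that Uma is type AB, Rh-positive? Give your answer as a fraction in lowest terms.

1/4

Uma's father's ABO genotype from AB × BO: 1/4 AB, 1/4 AO, 1/4 BB, 1/4 BO.
Crossing each possibility with the mother BB and summing P(type AB): 1/4·1/2 + 1/4·1/2 + 1/4·0 + 1/4·0 = 1/4.
Similarly for Rh via the father's Rh distribution: P(Rh+) = 1.
Independent loci: 1/4 × 1 = 1/4.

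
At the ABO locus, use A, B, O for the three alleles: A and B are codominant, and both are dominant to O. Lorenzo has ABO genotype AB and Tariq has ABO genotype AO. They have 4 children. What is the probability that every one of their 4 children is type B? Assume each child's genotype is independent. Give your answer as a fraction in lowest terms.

1/256

ABO cross AB × AO → 1/2 A, 1/4 B, 1/4 AB.
So P(type B) = 1/4 per child.
All 4 independent: (1/4)^4 = 1/256.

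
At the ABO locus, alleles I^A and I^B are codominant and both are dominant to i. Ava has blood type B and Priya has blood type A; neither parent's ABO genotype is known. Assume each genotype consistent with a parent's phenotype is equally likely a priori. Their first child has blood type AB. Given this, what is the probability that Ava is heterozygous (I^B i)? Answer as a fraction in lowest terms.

1/3

Possible genotypes: Ava ∈ {I^B I^B, I^B i}; Priya ∈ {I^A I^A, I^A i}.
Weight each parental genotype pair by prior × P(type-AB child):
  I^B I^B × I^A I^A: posterior weight 4/9.
  I^B I^B × I^A i: posterior weight 2/9.
  I^B i × I^A I^A: posterior weight 2/9.
  I^B i × I^A i: posterior weight 1/9.
Sum the posterior weight over pairs where Ava is I^B i: 1/3.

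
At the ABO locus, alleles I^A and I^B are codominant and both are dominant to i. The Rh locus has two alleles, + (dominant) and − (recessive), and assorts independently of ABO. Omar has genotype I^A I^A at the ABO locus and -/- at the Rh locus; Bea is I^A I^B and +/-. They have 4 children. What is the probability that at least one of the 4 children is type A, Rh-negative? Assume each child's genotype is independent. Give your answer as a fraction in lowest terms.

ABO cross I^A I^A × I^A I^B → 1/2 A, 1/2 AB.
Rh cross -/- × +/- → 1/2 Rh+, 1/2 Rh-; so P(type A, Rh-negative) = 1/2 × 1/2 = 1/4 per child.
P(none) = (3/4)^4 = 81/256; P(at least one) = 1 − 81/256 = 175/256.

175/256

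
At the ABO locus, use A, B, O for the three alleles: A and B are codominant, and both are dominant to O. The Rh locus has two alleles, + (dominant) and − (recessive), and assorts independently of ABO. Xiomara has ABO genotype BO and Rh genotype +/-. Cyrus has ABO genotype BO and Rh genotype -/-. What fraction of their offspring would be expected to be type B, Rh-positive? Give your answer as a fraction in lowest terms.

ABO cross BO × BO → offspring phenotypes: 1/4 O, 3/4 B.
Rh cross +/- × -/- → 1/2 Rh+, 1/2 Rh-.
Independent loci: P(type B, Rh-positive) = 3/4 × 1/2 = 3/8.

3/8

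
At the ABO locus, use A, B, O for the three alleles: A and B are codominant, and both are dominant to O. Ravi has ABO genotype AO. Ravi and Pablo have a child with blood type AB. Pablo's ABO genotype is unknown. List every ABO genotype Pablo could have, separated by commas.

AB, BB, BO

For each candidate genotype of Pablo, check whether crossing it with AO can produce every observed child phenotype.
  AA → possible child types {A} ✗
  AB → possible child types {A, B, AB} ✓
  AO → possible child types {O, A} ✗
  BB → possible child types {B, AB} ✓
  BO → possible child types {O, A, B, AB} ✓
  OO → possible child types {O, A} ✗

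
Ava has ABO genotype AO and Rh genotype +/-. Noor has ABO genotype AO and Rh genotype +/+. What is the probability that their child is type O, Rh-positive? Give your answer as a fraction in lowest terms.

1/4

ABO cross AO × AO → offspring phenotypes: 1/4 O, 3/4 A.
Rh cross +/- × +/+ → 1 Rh+.
Independent loci: P(type O, Rh-positive) = 1/4 × 1 = 1/4.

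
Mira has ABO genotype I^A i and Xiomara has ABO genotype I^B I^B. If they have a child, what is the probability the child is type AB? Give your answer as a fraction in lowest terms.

ABO cross I^A i × I^B I^B → offspring phenotypes: 1/2 B, 1/2 AB.
So P(type AB) = 1/2.

1/2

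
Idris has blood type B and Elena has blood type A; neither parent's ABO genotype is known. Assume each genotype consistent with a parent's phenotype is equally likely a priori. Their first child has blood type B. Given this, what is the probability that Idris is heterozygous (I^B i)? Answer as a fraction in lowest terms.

1/3

Possible genotypes: Idris ∈ {I^B I^B, I^B i}; Elena ∈ {I^A I^A, I^A i}.
Weight each parental genotype pair by prior × P(type-B child):
  I^B I^B × I^A i: posterior weight 2/3.
  I^B i × I^A i: posterior weight 1/3.
Sum the posterior weight over pairs where Idris is I^B i: 1/3.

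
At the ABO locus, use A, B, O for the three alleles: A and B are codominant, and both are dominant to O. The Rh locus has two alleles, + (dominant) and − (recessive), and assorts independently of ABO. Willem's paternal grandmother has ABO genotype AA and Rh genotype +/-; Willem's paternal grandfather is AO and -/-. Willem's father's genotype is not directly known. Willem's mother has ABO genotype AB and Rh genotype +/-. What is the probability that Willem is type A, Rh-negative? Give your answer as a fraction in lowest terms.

3/16

Willem's father's ABO genotype from AA × AO: 1/2 AA, 1/2 AO.
Crossing each possibility with the mother AB and summing P(type A): 1/2·1/2 + 1/2·1/2 = 1/2.
Similarly for Rh via the father's Rh distribution: P(Rh-) = 3/8.
Independent loci: 1/2 × 3/8 = 3/16.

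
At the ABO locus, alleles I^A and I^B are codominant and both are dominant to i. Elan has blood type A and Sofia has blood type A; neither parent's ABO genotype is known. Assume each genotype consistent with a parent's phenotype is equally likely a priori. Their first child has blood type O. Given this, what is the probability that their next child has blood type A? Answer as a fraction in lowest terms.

Possible genotypes: Elan ∈ {I^A I^A, I^A i}; Sofia ∈ {I^A I^A, I^A i}.
Weight each parental genotype pair by prior × P(type-O child):
  I^A i × I^A i: posterior weight 1; P(next child type A) = 3/4.
Weighted sum = 3/4.

3/4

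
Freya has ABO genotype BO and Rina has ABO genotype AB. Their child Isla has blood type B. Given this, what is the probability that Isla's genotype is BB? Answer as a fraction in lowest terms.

1/2

Cross BO × AB → 1/4 AB, 1/4 AO, 1/4 BB, 1/4 BO.
Type-B genotypes among offspring: BB (1/4), BO (1/4); total 1/2.
P(BB | type B) = (1/4) / (1/2) = 1/2.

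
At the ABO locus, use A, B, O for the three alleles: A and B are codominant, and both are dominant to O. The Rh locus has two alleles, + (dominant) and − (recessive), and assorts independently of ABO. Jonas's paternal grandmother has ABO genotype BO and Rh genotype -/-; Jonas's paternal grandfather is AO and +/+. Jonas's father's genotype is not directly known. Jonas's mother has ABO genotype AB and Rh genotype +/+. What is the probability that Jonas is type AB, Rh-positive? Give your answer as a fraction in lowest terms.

Jonas's father's ABO genotype from BO × AO: 1/4 AB, 1/4 AO, 1/4 BO, 1/4 OO.
Crossing each possibility with the mother AB and summing P(type AB): 1/4·1/2 + 1/4·1/4 + 1/4·1/4 + 1/4·0 = 1/4.
Similarly for Rh via the father's Rh distribution: P(Rh+) = 1.
Independent loci: 1/4 × 1 = 1/4.

1/4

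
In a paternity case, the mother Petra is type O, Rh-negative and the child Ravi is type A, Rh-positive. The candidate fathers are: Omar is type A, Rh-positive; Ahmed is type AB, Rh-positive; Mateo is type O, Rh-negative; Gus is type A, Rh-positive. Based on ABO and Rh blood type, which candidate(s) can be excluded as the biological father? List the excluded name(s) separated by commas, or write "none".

A candidate is excluded only if no genotype consistent with his phenotype could produce a type A, Rh-positive child with a type O, Rh-negative mother.
Mateo (type O, Rh-): no genotype consistent with that phenotype can produce a type-A Rh+ child with a type-O mother.

Mateo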